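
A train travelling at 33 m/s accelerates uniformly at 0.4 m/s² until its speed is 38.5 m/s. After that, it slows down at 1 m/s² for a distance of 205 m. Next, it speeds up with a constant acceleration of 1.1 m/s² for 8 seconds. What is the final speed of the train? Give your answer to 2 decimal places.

41.55 m/s

Phase 1 (accelerating): v₀ = 33.0 m/s, a = 0.4 m/s².
v = v₀ + at → t = (38.5 − 33.0) / 0.4 = 13.8 s
v² = v₀² + 2aΔx → Δx = (38.5² − 33.0²)/(2·0.4) = 492 m

Phase 2 (decelerating): v₀ = 38.5 m/s, a = -1 m/s².
v² = v₀² + 2aΔx = 38.5² + 2·-1·205 = 1070 → v = 32.7 m/s
t = (v − v₀)/a = (32.7 − 38.5)/-1 = 5.75 s

Phase 3 (accelerating): v₀ = 32.7 m/s, a = 1.1 m/s².
v = v₀ + at = 32.7 + (1.1)(8) = 41.5 m/s
Δx = v₀t + ½at² = 32.7·8 + 0.5·1.1·8² = 297 m
Final speed = 41.5 m/s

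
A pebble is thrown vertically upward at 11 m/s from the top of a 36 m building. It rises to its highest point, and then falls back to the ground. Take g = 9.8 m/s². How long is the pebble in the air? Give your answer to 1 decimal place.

Phase 1 (rising): v₀ = 11.0 m/s, a = -9.8 m/s².
v = v₀ + at → t = (0 − 11.0) / -9.8 = 1.12 s
v² = v₀² + 2aΔx → Δx = (0² − 11.0²)/(2·-9.8) = 6.17 m

Phase 2 (falling): v₀ = 0 m/s, a = -9.8 m/s².
Falls 42.2 m from rest: t = √(2·42.2/9.8) = 2.93 s; v = g·t = 28.8 m/s.
Total time = 1.12 + 2.93 = 4.06 s

4.1 s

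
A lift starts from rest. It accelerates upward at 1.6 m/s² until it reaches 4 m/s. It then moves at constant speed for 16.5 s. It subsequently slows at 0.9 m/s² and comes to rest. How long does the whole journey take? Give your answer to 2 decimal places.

Phase 1 (accelerating): v₀ = 0 m/s, a = 1.6 m/s².
v = v₀ + at → t = (4 − 0) / 1.6 = 2.50 s
v² = v₀² + 2aΔx → Δx = (4² − 0²)/(2·1.6) = 5.00 m

Phase 2 (constant speed): v₀ = 4.00 m/s, a = 0 m/s².
v = v₀ + at = 4.00 + (0)(16.5) = 4.00 m/s
Δx = v₀t + ½at² = 4.00·16.5 + 0.5·0·16.5² = 66.0 m

Phase 3 (decelerating): v₀ = 4.00 m/s, a = -0.9 m/s².
v = v₀ + at → t = (0 − 4.00) / -0.9 = 4.44 s
v² = v₀² + 2aΔx → Δx = (0² − 4.00²)/(2·-0.9) = 8.89 m
Total time = 2.50 + 16.5 + 4.44 = 23.4 s

23.44 s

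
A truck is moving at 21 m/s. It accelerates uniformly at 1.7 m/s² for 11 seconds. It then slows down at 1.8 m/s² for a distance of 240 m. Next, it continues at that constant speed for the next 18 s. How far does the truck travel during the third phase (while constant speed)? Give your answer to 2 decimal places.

Phase 1 (accelerating): v₀ = 21.0 m/s, a = 1.7 m/s².
v = v₀ + at = 21.0 + (1.7)(11) = 39.7 m/s
Δx = v₀t + ½at² = 21.0·11 + 0.5·1.7·11² = 334 m

Phase 2 (decelerating): v₀ = 39.7 m/s, a = -1.8 m/s².
v² = v₀² + 2aΔx = 39.7² + 2·-1.8·240 = 712 → v = 26.7 m/s
t = (v − v₀)/a = (26.7 − 39.7)/-1.8 = 7.23 s

Phase 3 (constant speed): v₀ = 26.7 m/s, a = 0 m/s².
v = v₀ + at = 26.7 + (0)(18) = 26.7 m/s
Δx = v₀t + ½at² = 26.7·18 + 0.5·0·18² = 480 m
Distance in phase 3 = 480 m

480.33 m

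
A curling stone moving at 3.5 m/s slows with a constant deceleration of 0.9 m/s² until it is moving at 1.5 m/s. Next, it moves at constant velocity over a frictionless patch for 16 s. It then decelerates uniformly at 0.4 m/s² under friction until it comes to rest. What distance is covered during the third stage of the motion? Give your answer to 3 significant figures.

Phase 1 (decelerating): v₀ = 3.50 m/s, a = -0.9 m/s².
v = v₀ + at → t = (1.5 − 3.50) / -0.9 = 2.22 s
v² = v₀² + 2aΔx → Δx = (1.5² − 3.50²)/(2·-0.9) = 5.56 m

Phase 2 (constant speed): v₀ = 1.50 m/s, a = 0 m/s².
v = v₀ + at = 1.50 + (0)(16) = 1.50 m/s
Δx = v₀t + ½at² = 1.50·16 + 0.5·0·16² = 24.0 m

Phase 3 (decelerating): v₀ = 1.50 m/s, a = -0.4 m/s².
v = v₀ + at → t = (0 − 1.50) / -0.4 = 3.75 s
v² = v₀² + 2aΔx → Δx = (0² − 1.50²)/(2·-0.4) = 2.81 m
Distance in phase 3 = 2.81 m

2.81 m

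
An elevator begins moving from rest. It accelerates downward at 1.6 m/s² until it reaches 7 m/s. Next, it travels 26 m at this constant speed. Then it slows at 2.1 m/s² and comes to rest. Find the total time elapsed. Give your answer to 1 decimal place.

11.4 s

Phase 1 (accelerating): v₀ = 0 m/s, a = 1.6 m/s².
v = v₀ + at → t = (7 − 0) / 1.6 = 4.38 s
v² = v₀² + 2aΔx → Δx = (7² − 0²)/(2·1.6) = 15.3 m

Phase 2 (constant speed): v₀ = 7.00 m/s, a = 0 m/s².
Constant speed: t = d/v = 26/7.00 = 3.71 s

Phase 3 (decelerating): v₀ = 7.00 m/s, a = -2.1 m/s².
v = v₀ + at → t = (0 − 7.00) / -2.1 = 3.33 s
v² = v₀² + 2aΔx → Δx = (0² − 7.00²)/(2·-2.1) = 11.7 m
Total time = 4.38 + 3.71 + 3.33 = 11.4 s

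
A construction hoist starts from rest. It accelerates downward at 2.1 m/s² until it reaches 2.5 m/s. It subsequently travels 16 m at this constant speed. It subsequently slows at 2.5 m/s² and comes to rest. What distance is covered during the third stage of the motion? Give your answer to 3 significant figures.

Phase 1 (accelerating): v₀ = 0 m/s, a = 2.1 m/s².
v = v₀ + at → t = (2.5 − 0) / 2.1 = 1.19 s
v² = v₀² + 2aΔx → Δx = (2.5² − 0²)/(2·2.1) = 1.49 m

Phase 2 (constant speed): v₀ = 2.50 m/s, a = 0 m/s².
Constant speed: t = d/v = 16/2.50 = 6.40 s

Phase 3 (decelerating): v₀ = 2.50 m/s, a = -2.5 m/s².
v = v₀ + at → t = (0 − 2.50) / -2.5 = 1.00 s
v² = v₀² + 2aΔx → Δx = (0² − 2.50²)/(2·-2.5) = 1.25 m
Distance in phase 3 = 1.25 m

1.25 m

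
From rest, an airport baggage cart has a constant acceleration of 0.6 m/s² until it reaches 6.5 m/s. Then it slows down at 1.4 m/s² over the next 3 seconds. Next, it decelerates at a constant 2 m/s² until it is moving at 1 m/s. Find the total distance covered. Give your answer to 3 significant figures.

Phase 1 (accelerating): v₀ = 0 m/s, a = 0.6 m/s².
v = v₀ + at → t = (6.5 − 0) / 0.6 = 10.8 s
v² = v₀² + 2aΔx → Δx = (6.5² − 0²)/(2·0.6) = 35.2 m

Phase 2 (decelerating): v₀ = 6.50 m/s, a = -1.4 m/s².
v = v₀ + at = 6.50 + (-1.4)(3) = 2.30 m/s
Δx = v₀t + ½at² = 6.50·3 + 0.5·-1.4·3² = 13.2 m

Phase 3 (decelerating): v₀ = 2.30 m/s, a = -2 m/s².
v = v₀ + at → t = (1 − 2.30) / -2 = 0.650 s
v² = v₀² + 2aΔx → Δx = (1² − 2.30²)/(2·-2) = 1.07 m
Total distance = 35.2 + 13.2 + 1.07 = 49.5 m

49.5 m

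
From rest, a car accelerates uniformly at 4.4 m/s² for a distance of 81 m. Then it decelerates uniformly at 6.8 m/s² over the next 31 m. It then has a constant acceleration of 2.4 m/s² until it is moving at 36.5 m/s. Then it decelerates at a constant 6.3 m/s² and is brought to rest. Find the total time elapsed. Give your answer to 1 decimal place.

21.4 s

Phase 1 (accelerating): v₀ = 0 m/s, a = 4.4 m/s².
v² = v₀² + 2aΔx = 0² + 2·4.4·81 = 713 → v = 26.7 m/s
t = (v − v₀)/a = (26.7 − 0)/4.4 = 6.07 s

Phase 2 (decelerating): v₀ = 26.7 m/s, a = -6.8 m/s².
v² = v₀² + 2aΔx = 26.7² + 2·-6.8·31 = 291 → v = 17.1 m/s
t = (v − v₀)/a = (17.1 − 26.7)/-6.8 = 1.42 s

Phase 3 (accelerating): v₀ = 17.1 m/s, a = 2.4 m/s².
v = v₀ + at → t = (36.5 − 17.1) / 2.4 = 8.10 s
v² = v₀² + 2aΔx → Δx = (36.5² − 17.1²)/(2·2.4) = 217 m

Phase 4 (decelerating): v₀ = 36.5 m/s, a = -6.3 m/s².
v = v₀ + at → t = (0 − 36.5) / -6.3 = 5.79 s
v² = v₀² + 2aΔx → Δx = (0² − 36.5²)/(2·-6.3) = 106 m
Total time = 6.07 + 1.42 + 8.10 + 5.79 = 21.4 s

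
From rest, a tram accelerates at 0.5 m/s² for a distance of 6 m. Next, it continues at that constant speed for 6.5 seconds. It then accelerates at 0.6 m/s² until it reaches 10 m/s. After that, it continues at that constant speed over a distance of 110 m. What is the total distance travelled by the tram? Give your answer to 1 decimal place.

Phase 1 (accelerating): v₀ = 0 m/s, a = 0.5 m/s².
v² = v₀² + 2aΔx = 0² + 2·0.5·6 = 6.00 → v = 2.45 m/s
t = (v − v₀)/a = (2.45 − 0)/0.5 = 4.90 s

Phase 2 (constant speed): v₀ = 2.45 m/s, a = 0 m/s².
v = v₀ + at = 2.45 + (0)(6.5) = 2.45 m/s
Δx = v₀t + ½at² = 2.45·6.5 + 0.5·0·6.5² = 15.9 m

Phase 3 (accelerating): v₀ = 2.45 m/s, a = 0.6 m/s².
v = v₀ + at → t = (10 − 2.45) / 0.6 = 12.6 s
v² = v₀² + 2aΔx → Δx = (10² − 2.45²)/(2·0.6) = 78.3 m

Phase 4 (constant speed): v₀ = 10.0 m/s, a = 0 m/s².
Constant speed: t = d/v = 110/10.0 = 11.0 s
Total distance = 6.00 + 15.9 + 78.3 + 110 = 210 m

210.3 m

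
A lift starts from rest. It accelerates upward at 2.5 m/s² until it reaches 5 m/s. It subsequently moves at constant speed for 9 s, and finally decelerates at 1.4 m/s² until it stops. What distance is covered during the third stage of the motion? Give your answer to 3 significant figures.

Phase 1 (accelerating): v₀ = 0 m/s, a = 2.5 m/s².
v = v₀ + at → t = (5 − 0) / 2.5 = 2.00 s
v² = v₀² + 2aΔx → Δx = (5² − 0²)/(2·2.5) = 5.00 m

Phase 2 (constant speed): v₀ = 5.00 m/s, a = 0 m/s².
v = v₀ + at = 5.00 + (0)(9) = 5.00 m/s
Δx = v₀t + ½at² = 5.00·9 + 0.5·0·9² = 45.0 m

Phase 3 (decelerating): v₀ = 5.00 m/s, a = -1.4 m/s².
v = v₀ + at → t = (0 − 5.00) / -1.4 = 3.57 s
v² = v₀² + 2aΔx → Δx = (0² − 5.00²)/(2·-1.4) = 8.93 m
Distance in phase 3 = 8.93 m

8.93 m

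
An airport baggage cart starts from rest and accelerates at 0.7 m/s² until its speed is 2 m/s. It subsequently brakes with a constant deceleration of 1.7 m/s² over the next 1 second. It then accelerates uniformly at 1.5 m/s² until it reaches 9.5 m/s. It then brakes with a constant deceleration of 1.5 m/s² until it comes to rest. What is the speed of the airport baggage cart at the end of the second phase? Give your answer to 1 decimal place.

0.3 m/s

Phase 1 (accelerating): v₀ = 0 m/s, a = 0.7 m/s².
v = v₀ + at → t = (2 − 0) / 0.7 = 2.86 s
v² = v₀² + 2aΔx → Δx = (2² − 0²)/(2·0.7) = 2.86 m

Phase 2 (decelerating): v₀ = 2.00 m/s, a = -1.7 m/s².
v = v₀ + at = 2.00 + (-1.7)(1) = 0.300 m/s
Δx = v₀t + ½at² = 2.00·1 + 0.5·-1.7·1² = 1.15 m
Speed at end of phase 2 = 0.300 m/s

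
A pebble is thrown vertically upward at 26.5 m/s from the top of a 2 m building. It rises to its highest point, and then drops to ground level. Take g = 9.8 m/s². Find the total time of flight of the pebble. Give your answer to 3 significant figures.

Phase 1 (rising): v₀ = 26.5 m/s, a = -9.8 m/s².
v = v₀ + at → t = (0 − 26.5) / -9.8 = 2.70 s
v² = v₀² + 2aΔx → Δx = (0² − 26.5²)/(2·-9.8) = 35.8 m

Phase 2 (falling): v₀ = 0 m/s, a = -9.8 m/s².
Falls 37.8 m from rest: t = √(2·37.8/9.8) = 2.78 s; v = g·t = 27.2 m/s.
Total time = 2.70 + 2.78 = 5.48 s

5.48 s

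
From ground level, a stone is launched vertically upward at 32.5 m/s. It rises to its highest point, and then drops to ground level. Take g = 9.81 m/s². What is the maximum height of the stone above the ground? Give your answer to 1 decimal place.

Phase 1 (rising): v₀ = 32.5 m/s, a = -9.81 m/s².
v = v₀ + at → t = (0 − 32.5) / -9.81 = 3.31 s
v² = v₀² + 2aΔx → Δx = (0² − 32.5²)/(2·-9.81) = 53.8 m
Maximum height = 53.8 m

53.8 m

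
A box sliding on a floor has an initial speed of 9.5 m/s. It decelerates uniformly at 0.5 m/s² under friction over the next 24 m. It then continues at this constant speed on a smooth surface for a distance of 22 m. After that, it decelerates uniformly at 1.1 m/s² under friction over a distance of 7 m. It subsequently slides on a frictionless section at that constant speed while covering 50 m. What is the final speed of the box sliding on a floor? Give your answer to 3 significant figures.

Phase 1 (decelerating): v₀ = 9.50 m/s, a = -0.5 m/s².
v² = v₀² + 2aΔx = 9.50² + 2·-0.5·24 = 66.2 → v = 8.14 m/s
t = (v − v₀)/a = (8.14 − 9.50)/-0.5 = 2.72 s

Phase 2 (constant speed): v₀ = 8.14 m/s, a = 0 m/s².
Constant speed: t = d/v = 22/8.14 = 2.70 s

Phase 3 (decelerating): v₀ = 8.14 m/s, a = -1.1 m/s².
v² = v₀² + 2aΔx = 8.14² + 2·-1.1·7 = 50.8 → v = 7.13 m/s
t = (v − v₀)/a = (7.13 − 8.14)/-1.1 = 0.917 s

Phase 4 (constant speed): v₀ = 7.13 m/s, a = 0 m/s².
Constant speed: t = d/v = 50/7.13 = 7.01 s
Final speed = 7.13 m/s

7.13 m/s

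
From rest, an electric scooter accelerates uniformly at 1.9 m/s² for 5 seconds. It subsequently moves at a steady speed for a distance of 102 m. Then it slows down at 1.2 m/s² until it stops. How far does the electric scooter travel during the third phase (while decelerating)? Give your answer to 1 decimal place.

37.6 m

Phase 1 (accelerating): v₀ = 0 m/s, a = 1.9 m/s².
v = v₀ + at = 0 + (1.9)(5) = 9.50 m/s
Δx = v₀t + ½at² = 0·5 + 0.5·1.9·5² = 23.8 m

Phase 2 (constant speed): v₀ = 9.50 m/s, a = 0 m/s².
Constant speed: t = d/v = 102/9.50 = 10.7 s

Phase 3 (decelerating): v₀ = 9.50 m/s, a = -1.2 m/s².
v = v₀ + at → t = (0 − 9.50) / -1.2 = 7.92 s
v² = v₀² + 2aΔx → Δx = (0² − 9.50²)/(2·-1.2) = 37.6 m
Distance in phase 3 = 37.6 m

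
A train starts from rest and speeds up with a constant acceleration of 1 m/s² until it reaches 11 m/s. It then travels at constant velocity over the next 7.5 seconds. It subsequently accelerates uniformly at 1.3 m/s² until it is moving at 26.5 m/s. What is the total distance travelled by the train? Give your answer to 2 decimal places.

366.56 m

Phase 1 (accelerating): v₀ = 0 m/s, a = 1 m/s².
v = v₀ + at → t = (11 − 0) / 1 = 11.0 s
v² = v₀² + 2aΔx → Δx = (11² − 0²)/(2·1) = 60.5 m

Phase 2 (constant speed): v₀ = 11.0 m/s, a = 0 m/s².
v = v₀ + at = 11.0 + (0)(7.5) = 11.0 m/s
Δx = v₀t + ½at² = 11.0·7.5 + 0.5·0·7.5² = 82.5 m

Phase 3 (accelerating): v₀ = 11.0 m/s, a = 1.3 m/s².
v = v₀ + at → t = (26.5 − 11.0) / 1.3 = 11.9 s
v² = v₀² + 2aΔx → Δx = (26.5² − 11.0²)/(2·1.3) = 224 m
Total distance = 60.5 + 82.5 + 224 = 367 m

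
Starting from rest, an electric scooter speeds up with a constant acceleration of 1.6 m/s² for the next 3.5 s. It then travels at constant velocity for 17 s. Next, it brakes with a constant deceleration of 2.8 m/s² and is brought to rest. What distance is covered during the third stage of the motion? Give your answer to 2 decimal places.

Phase 1 (accelerating): v₀ = 0 m/s, a = 1.6 m/s².
v = v₀ + at = 0 + (1.6)(3.5) = 5.60 m/s
Δx = v₀t + ½at² = 0·3.5 + 0.5·1.6·3.5² = 9.80 m

Phase 2 (constant speed): v₀ = 5.60 m/s, a = 0 m/s².
v = v₀ + at = 5.60 + (0)(17) = 5.60 m/s
Δx = v₀t + ½at² = 5.60·17 + 0.5·0·17² = 95.2 m

Phase 3 (decelerating): v₀ = 5.60 m/s, a = -2.8 m/s².
v = v₀ + at → t = (0 − 5.60) / -2.8 = 2.00 s
v² = v₀² + 2aΔx → Δx = (0² − 5.60²)/(2·-2.8) = 5.60 m
Distance in phase 3 = 5.60 m

5.60 m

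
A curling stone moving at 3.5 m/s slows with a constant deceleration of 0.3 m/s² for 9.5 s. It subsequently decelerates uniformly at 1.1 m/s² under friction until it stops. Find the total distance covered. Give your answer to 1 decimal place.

19.9 m

Phase 1 (decelerating): v₀ = 3.50 m/s, a = -0.3 m/s².
v = v₀ + at = 3.50 + (-0.3)(9.5) = 0.650 m/s
Δx = v₀t + ½at² = 3.50·9.5 + 0.5·-0.3·9.5² = 19.7 m

Phase 2 (decelerating): v₀ = 0.650 m/s, a = -1.1 m/s².
v = v₀ + at → t = (0 − 0.650) / -1.1 = 0.591 s
v² = v₀² + 2aΔx → Δx = (0² − 0.650²)/(2·-1.1) = 0.192 m
Total distance = 19.7 + 0.192 = 19.9 m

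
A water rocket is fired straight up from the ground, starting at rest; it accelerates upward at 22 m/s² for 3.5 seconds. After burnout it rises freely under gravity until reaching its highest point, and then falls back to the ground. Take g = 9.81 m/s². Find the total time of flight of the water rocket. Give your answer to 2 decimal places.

20.79 s

Phase 1 (powered ascent): v₀ = 0 m/s, a = 22 m/s².
v = v₀ + at = 0 + (22)(3.5) = 77.0 m/s
Δx = v₀t + ½at² = 0·3.5 + 0.5·22·3.5² = 135 m

Phase 2 (coasting upward): v₀ = 77.0 m/s, a = -9.81 m/s².
v = v₀ + at → t = (0 − 77.0) / -9.81 = 7.85 s
v² = v₀² + 2aΔx → Δx = (0² − 77.0²)/(2·-9.81) = 302 m

Phase 3 (free fall): v₀ = 0 m/s, a = -9.81 m/s².
Falls 437 m from rest: t = √(2·437/9.81) = 9.44 s; v = g·t = 92.6 m/s.
Total time = 3.50 + 7.85 + 9.44 = 20.8 s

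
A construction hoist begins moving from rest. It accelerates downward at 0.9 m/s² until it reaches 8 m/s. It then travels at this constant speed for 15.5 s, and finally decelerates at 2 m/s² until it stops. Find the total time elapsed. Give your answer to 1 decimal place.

28.4 s

Phase 1 (accelerating): v₀ = 0 m/s, a = 0.9 m/s².
v = v₀ + at → t = (8 − 0) / 0.9 = 8.89 s
v² = v₀² + 2aΔx → Δx = (8² − 0²)/(2·0.9) = 35.6 m

Phase 2 (constant speed): v₀ = 8.00 m/s, a = 0 m/s².
v = v₀ + at = 8.00 + (0)(15.5) = 8.00 m/s
Δx = v₀t + ½at² = 8.00·15.5 + 0.5·0·15.5² = 124 m

Phase 3 (decelerating): v₀ = 8.00 m/s, a = -2 m/s².
v = v₀ + at → t = (0 − 8.00) / -2 = 4.00 s
v² = v₀² + 2aΔx → Δx = (0² − 8.00²)/(2·-2) = 16.0 m
Total time = 8.89 + 15.5 + 4.00 = 28.4 s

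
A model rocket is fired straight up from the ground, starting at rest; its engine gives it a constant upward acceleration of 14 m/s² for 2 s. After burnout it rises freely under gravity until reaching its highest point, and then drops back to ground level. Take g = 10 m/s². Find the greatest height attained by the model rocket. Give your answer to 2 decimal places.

Phase 1 (powered ascent): v₀ = 0 m/s, a = 14 m/s².
v = v₀ + at = 0 + (14)(2) = 28.0 m/s
Δx = v₀t + ½at² = 0·2 + 0.5·14·2² = 28.0 m

Phase 2 (coasting upward): v₀ = 28.0 m/s, a = -10 m/s².
v = v₀ + at → t = (0 − 28.0) / -10 = 2.80 s
v² = v₀² + 2aΔx → Δx = (0² − 28.0²)/(2·-10) = 39.2 m
Maximum height = 28.0 + 39.2 = 67.2 m

67.20 m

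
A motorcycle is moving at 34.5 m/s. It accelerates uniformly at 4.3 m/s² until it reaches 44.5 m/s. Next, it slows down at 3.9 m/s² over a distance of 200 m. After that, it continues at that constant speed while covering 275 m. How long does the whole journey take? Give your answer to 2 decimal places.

21.89 s

Phase 1 (accelerating): v₀ = 34.5 m/s, a = 4.3 m/s².
v = v₀ + at → t = (44.5 − 34.5) / 4.3 = 2.33 s
v² = v₀² + 2aΔx → Δx = (44.5² − 34.5²)/(2·4.3) = 91.9 m

Phase 2 (decelerating): v₀ = 44.5 m/s, a = -3.9 m/s².
v² = v₀² + 2aΔx = 44.5² + 2·-3.9·200 = 420 → v = 20.5 m/s
t = (v − v₀)/a = (20.5 − 44.5)/-3.9 = 6.15 s

Phase 3 (constant speed): v₀ = 20.5 m/s, a = 0 m/s².
Constant speed: t = d/v = 275/20.5 = 13.4 s
Total time = 2.33 + 6.15 + 13.4 = 21.9 s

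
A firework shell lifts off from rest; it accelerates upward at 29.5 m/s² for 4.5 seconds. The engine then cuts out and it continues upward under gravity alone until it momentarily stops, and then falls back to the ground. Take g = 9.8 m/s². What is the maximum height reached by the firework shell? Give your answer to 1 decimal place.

Phase 1 (powered ascent): v₀ = 0 m/s, a = 29.5 m/s².
v = v₀ + at = 0 + (29.5)(4.5) = 133 m/s
Δx = v₀t + ½at² = 0·4.5 + 0.5·29.5·4.5² = 299 m

Phase 2 (coasting upward): v₀ = 133 m/s, a = -9.8 m/s².
v = v₀ + at → t = (0 − 133) / -9.8 = 13.5 s
v² = v₀² + 2aΔx → Δx = (0² − 133²)/(2·-9.8) = 899 m
Maximum height = 299 + 899 = 1200 m

1197.8 m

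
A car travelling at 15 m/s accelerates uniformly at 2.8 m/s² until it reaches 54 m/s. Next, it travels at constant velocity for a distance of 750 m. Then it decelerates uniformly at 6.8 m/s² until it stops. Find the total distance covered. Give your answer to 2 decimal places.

Phase 1 (accelerating): v₀ = 15.0 m/s, a = 2.8 m/s².
v = v₀ + at → t = (54 − 15.0) / 2.8 = 13.9 s
v² = v₀² + 2aΔx → Δx = (54² − 15.0²)/(2·2.8) = 481 m

Phase 2 (constant speed): v₀ = 54.0 m/s, a = 0 m/s².
Constant speed: t = d/v = 750/54.0 = 13.9 s

Phase 3 (decelerating): v₀ = 54.0 m/s, a = -6.8 m/s².
v = v₀ + at → t = (0 − 54.0) / -6.8 = 7.94 s
v² = v₀² + 2aΔx → Δx = (0² − 54.0²)/(2·-6.8) = 214 m
Total distance = 481 + 750 + 214 = 1440 m

1444.95 m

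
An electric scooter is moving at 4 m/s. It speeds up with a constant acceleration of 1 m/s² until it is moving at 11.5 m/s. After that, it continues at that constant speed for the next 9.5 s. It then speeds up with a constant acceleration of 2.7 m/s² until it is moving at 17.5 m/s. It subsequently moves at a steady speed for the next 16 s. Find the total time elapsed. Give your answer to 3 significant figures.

35.2 s

Phase 1 (accelerating): v₀ = 4.00 m/s, a = 1 m/s².
v = v₀ + at → t = (11.5 − 4.00) / 1 = 7.50 s
v² = v₀² + 2aΔx → Δx = (11.5² − 4.00²)/(2·1) = 58.1 m

Phase 2 (constant speed): v₀ = 11.5 m/s, a = 0 m/s².
v = v₀ + at = 11.5 + (0)(9.5) = 11.5 m/s
Δx = v₀t + ½at² = 11.5·9.5 + 0.5·0·9.5² = 109 m

Phase 3 (accelerating): v₀ = 11.5 m/s, a = 2.7 m/s².
v = v₀ + at → t = (17.5 − 11.5) / 2.7 = 2.22 s
v² = v₀² + 2aΔx → Δx = (17.5² − 11.5²)/(2·2.7) = 32.2 m

Phase 4 (constant speed): v₀ = 17.5 m/s, a = 0 m/s².
v = v₀ + at = 17.5 + (0)(16) = 17.5 m/s
Δx = v₀t + ½at² = 17.5·16 + 0.5·0·16² = 280 m
Total time = 7.50 + 9.50 + 2.22 + 16.0 = 35.2 s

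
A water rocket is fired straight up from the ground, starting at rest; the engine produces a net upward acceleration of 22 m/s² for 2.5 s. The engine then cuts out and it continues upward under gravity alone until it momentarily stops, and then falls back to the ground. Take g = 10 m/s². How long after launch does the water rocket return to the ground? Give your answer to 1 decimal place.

14.6 s

Phase 1 (powered ascent): v₀ = 0 m/s, a = 22 m/s².
v = v₀ + at = 0 + (22)(2.5) = 55.0 m/s
Δx = v₀t + ½at² = 0·2.5 + 0.5·22·2.5² = 68.8 m

Phase 2 (coasting upward): v₀ = 55.0 m/s, a = -10 m/s².
v = v₀ + at → t = (0 − 55.0) / -10 = 5.50 s
v² = v₀² + 2aΔx → Δx = (0² − 55.0²)/(2·-10) = 151 m

Phase 3 (free fall): v₀ = 0 m/s, a = -10 m/s².
Falls 220 m from rest: t = √(2·220/10) = 6.63 s; v = g·t = 66.3 m/s.
Total time = 2.50 + 5.50 + 6.63 = 14.6 s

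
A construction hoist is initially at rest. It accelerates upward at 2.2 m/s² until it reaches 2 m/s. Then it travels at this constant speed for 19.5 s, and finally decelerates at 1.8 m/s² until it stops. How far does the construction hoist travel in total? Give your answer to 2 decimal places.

41.02 m

Phase 1 (accelerating): v₀ = 0 m/s, a = 2.2 m/s².
v = v₀ + at → t = (2 − 0) / 2.2 = 0.909 s
v² = v₀² + 2aΔx → Δx = (2² − 0²)/(2·2.2) = 0.909 m

Phase 2 (constant speed): v₀ = 2.00 m/s, a = 0 m/s².
v = v₀ + at = 2.00 + (0)(19.5) = 2.00 m/s
Δx = v₀t + ½at² = 2.00·19.5 + 0.5·0·19.5² = 39.0 m

Phase 3 (decelerating): v₀ = 2.00 m/s, a = -1.8 m/s².
v = v₀ + at → t = (0 − 2.00) / -1.8 = 1.11 s
v² = v₀² + 2aΔx → Δx = (0² − 2.00²)/(2·-1.8) = 1.11 m
Total distance = 0.909 + 39.0 + 1.11 = 41.0 m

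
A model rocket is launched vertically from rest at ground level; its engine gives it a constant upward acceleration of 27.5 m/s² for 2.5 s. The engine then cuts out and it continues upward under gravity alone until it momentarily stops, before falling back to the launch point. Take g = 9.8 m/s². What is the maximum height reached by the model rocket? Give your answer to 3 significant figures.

327 m

Phase 1 (powered ascent): v₀ = 0 m/s, a = 27.5 m/s².
v = v₀ + at = 0 + (27.5)(2.5) = 68.8 m/s
Δx = v₀t + ½at² = 0·2.5 + 0.5·27.5·2.5² = 85.9 m

Phase 2 (coasting upward): v₀ = 68.8 m/s, a = -9.8 m/s².
v = v₀ + at → t = (0 − 68.8) / -9.8 = 7.02 s
v² = v₀² + 2aΔx → Δx = (0² − 68.8²)/(2·-9.8) = 241 m
Maximum height = 85.9 + 241 = 327 m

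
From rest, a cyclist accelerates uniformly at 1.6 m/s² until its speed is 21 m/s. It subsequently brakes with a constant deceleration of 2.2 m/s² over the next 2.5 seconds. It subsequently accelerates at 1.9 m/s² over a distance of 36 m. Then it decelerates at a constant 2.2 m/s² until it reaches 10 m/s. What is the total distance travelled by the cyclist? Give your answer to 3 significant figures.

Phase 1 (accelerating): v₀ = 0 m/s, a = 1.6 m/s².
v = v₀ + at → t = (21 − 0) / 1.6 = 13.1 s
v² = v₀² + 2aΔx → Δx = (21² − 0²)/(2·1.6) = 138 m

Phase 2 (decelerating): v₀ = 21.0 m/s, a = -2.2 m/s².
v = v₀ + at = 21.0 + (-2.2)(2.5) = 15.5 m/s
Δx = v₀t + ½at² = 21.0·2.5 + 0.5·-2.2·2.5² = 45.6 m

Phase 3 (accelerating): v₀ = 15.5 m/s, a = 1.9 m/s².
v² = v₀² + 2aΔx = 15.5² + 2·1.9·36 = 377 → v = 19.4 m/s
t = (v − v₀)/a = (19.4 − 15.5)/1.9 = 2.06 s

Phase 4 (decelerating): v₀ = 19.4 m/s, a = -2.2 m/s².
v = v₀ + at → t = (10 − 19.4) / -2.2 = 4.28 s
v² = v₀² + 2aΔx → Δx = (10² − 19.4²)/(2·-2.2) = 63.0 m
Total distance = 138 + 45.6 + 36.0 + 63.0 = 282 m

282 m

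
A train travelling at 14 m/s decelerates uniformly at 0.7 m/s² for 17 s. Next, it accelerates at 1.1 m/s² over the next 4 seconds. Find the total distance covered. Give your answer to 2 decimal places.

154.05 m

Phase 1 (decelerating): v₀ = 14.0 m/s, a = -0.7 m/s².
v = v₀ + at = 14.0 + (-0.7)(17) = 2.10 m/s
Δx = v₀t + ½at² = 14.0·17 + 0.5·-0.7·17² = 137 m

Phase 2 (accelerating): v₀ = 2.10 m/s, a = 1.1 m/s².
v = v₀ + at = 2.10 + (1.1)(4) = 6.50 m/s
Δx = v₀t + ½at² = 2.10·4 + 0.5·1.1·4² = 17.2 m
Total distance = 137 + 17.2 = 154 m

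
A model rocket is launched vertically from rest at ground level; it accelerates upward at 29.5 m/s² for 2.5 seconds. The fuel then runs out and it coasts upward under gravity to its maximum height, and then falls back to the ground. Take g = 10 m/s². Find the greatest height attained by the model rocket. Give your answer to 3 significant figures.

Phase 1 (powered ascent): v₀ = 0 m/s, a = 29.5 m/s².
v = v₀ + at = 0 + (29.5)(2.5) = 73.8 m/s
Δx = v₀t + ½at² = 0·2.5 + 0.5·29.5·2.5² = 92.2 m

Phase 2 (coasting upward): v₀ = 73.8 m/s, a = -10 m/s².
v = v₀ + at → t = (0 − 73.8) / -10 = 7.38 s
v² = v₀² + 2aΔx → Δx = (0² − 73.8²)/(2·-10) = 272 m
Maximum height = 92.2 + 272 = 364 m

364 m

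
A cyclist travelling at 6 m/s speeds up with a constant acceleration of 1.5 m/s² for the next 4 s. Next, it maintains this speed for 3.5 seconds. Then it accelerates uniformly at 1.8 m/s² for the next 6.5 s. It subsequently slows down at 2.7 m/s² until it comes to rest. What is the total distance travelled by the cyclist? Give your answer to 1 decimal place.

298.0 m

Phase 1 (accelerating): v₀ = 6.00 m/s, a = 1.5 m/s².
v = v₀ + at = 6.00 + (1.5)(4) = 12.0 m/s
Δx = v₀t + ½at² = 6.00·4 + 0.5·1.5·4² = 36.0 m

Phase 2 (constant speed): v₀ = 12.0 m/s, a = 0 m/s².
v = v₀ + at = 12.0 + (0)(3.5) = 12.0 m/s
Δx = v₀t + ½at² = 12.0·3.5 + 0.5·0·3.5² = 42.0 m

Phase 3 (accelerating): v₀ = 12.0 m/s, a = 1.8 m/s².
v = v₀ + at = 12.0 + (1.8)(6.5) = 23.7 m/s
Δx = v₀t + ½at² = 12.0·6.5 + 0.5·1.8·6.5² = 116 m

Phase 4 (decelerating): v₀ = 23.7 m/s, a = -2.7 m/s².
v = v₀ + at → t = (0 − 23.7) / -2.7 = 8.78 s
v² = v₀² + 2aΔx → Δx = (0² − 23.7²)/(2·-2.7) = 104 m
Total distance = 36.0 + 42.0 + 116 + 104 = 298 m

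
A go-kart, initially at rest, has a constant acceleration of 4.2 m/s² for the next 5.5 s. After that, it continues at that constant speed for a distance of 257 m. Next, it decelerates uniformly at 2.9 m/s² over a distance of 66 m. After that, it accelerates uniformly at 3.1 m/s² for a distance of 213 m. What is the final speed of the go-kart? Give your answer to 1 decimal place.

38.4 m/s

Phase 1 (accelerating): v₀ = 0 m/s, a = 4.2 m/s².
v = v₀ + at = 0 + (4.2)(5.5) = 23.1 m/s
Δx = v₀t + ½at² = 0·5.5 + 0.5·4.2·5.5² = 63.5 m

Phase 2 (constant speed): v₀ = 23.1 m/s, a = 0 m/s².
Constant speed: t = d/v = 257/23.1 = 11.1 s

Phase 3 (decelerating): v₀ = 23.1 m/s, a = -2.9 m/s².
v² = v₀² + 2aΔx = 23.1² + 2·-2.9·66 = 151 → v = 12.3 m/s
t = (v − v₀)/a = (12.3 − 23.1)/-2.9 = 3.73 s

Phase 4 (accelerating): v₀ = 12.3 m/s, a = 3.1 m/s².
v² = v₀² + 2aΔx = 12.3² + 2·3.1·213 = 1470 → v = 38.4 m/s
t = (v − v₀)/a = (38.4 − 12.3)/3.1 = 8.41 s
Final speed = 38.4 m/s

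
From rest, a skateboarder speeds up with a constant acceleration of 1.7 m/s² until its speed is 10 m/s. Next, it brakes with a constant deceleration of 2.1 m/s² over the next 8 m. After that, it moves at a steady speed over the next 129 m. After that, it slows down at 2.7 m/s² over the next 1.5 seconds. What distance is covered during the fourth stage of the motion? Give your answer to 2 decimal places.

Phase 1 (accelerating): v₀ = 0 m/s, a = 1.7 m/s².
v = v₀ + at → t = (10 − 0) / 1.7 = 5.88 s
v² = v₀² + 2aΔx → Δx = (10² − 0²)/(2·1.7) = 29.4 m

Phase 2 (decelerating): v₀ = 10.0 m/s, a = -2.1 m/s².
v² = v₀² + 2aΔx = 10.0² + 2·-2.1·8 = 66.4 → v = 8.15 m/s
t = (v − v₀)/a = (8.15 − 10.0)/-2.1 = 0.882 s

Phase 3 (constant speed): v₀ = 8.15 m/s, a = 0 m/s².
Constant speed: t = d/v = 129/8.15 = 15.8 s

Phase 4 (decelerating): v₀ = 8.15 m/s, a = -2.7 m/s².
v = v₀ + at = 8.15 + (-2.7)(1.5) = 4.10 m/s
Δx = v₀t + ½at² = 8.15·1.5 + 0.5·-2.7·1.5² = 9.19 m
Distance in phase 4 = 9.19 m

9.19 m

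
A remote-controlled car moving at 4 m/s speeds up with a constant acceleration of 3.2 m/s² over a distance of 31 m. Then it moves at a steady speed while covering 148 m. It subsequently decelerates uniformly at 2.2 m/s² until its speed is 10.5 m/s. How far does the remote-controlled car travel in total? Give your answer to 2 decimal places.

Phase 1 (accelerating): v₀ = 4.00 m/s, a = 3.2 m/s².
v² = v₀² + 2aΔx = 4.00² + 2·3.2·31 = 214 → v = 14.6 m/s
t = (v − v₀)/a = (14.6 − 4.00)/3.2 = 3.33 s

Phase 2 (constant speed): v₀ = 14.6 m/s, a = 0 m/s².
Constant speed: t = d/v = 148/14.6 = 10.1 s

Phase 3 (decelerating): v₀ = 14.6 m/s, a = -2.2 m/s².
v = v₀ + at → t = (10.5 − 14.6) / -2.2 = 1.88 s
v² = v₀² + 2aΔx → Δx = (10.5² − 14.6²)/(2·-2.2) = 23.7 m
Total distance = 31.0 + 148 + 23.7 = 203 m

202.67 m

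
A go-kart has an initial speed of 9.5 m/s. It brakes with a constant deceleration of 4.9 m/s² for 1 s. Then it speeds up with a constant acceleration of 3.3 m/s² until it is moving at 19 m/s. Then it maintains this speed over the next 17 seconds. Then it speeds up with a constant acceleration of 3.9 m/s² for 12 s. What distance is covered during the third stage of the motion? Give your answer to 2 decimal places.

Phase 1 (decelerating): v₀ = 9.50 m/s, a = -4.9 m/s².
v = v₀ + at = 9.50 + (-4.9)(1) = 4.60 m/s
Δx = v₀t + ½at² = 9.50·1 + 0.5·-4.9·1² = 7.05 m

Phase 2 (accelerating): v₀ = 4.60 m/s, a = 3.3 m/s².
v = v₀ + at → t = (19 − 4.60) / 3.3 = 4.36 s
v² = v₀² + 2aΔx → Δx = (19² − 4.60²)/(2·3.3) = 51.5 m

Phase 3 (constant speed): v₀ = 19.0 m/s, a = 0 m/s².
v = v₀ + at = 19.0 + (0)(17) = 19.0 m/s
Δx = v₀t + ½at² = 19.0·17 + 0.5·0·17² = 323 m
Distance in phase 3 = 323 m

323.00 m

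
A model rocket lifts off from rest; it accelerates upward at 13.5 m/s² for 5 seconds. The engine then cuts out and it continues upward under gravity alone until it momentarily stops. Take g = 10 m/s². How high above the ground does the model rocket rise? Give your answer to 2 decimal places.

396.56 m

Phase 1 (powered ascent): v₀ = 0 m/s, a = 13.5 m/s².
v = v₀ + at = 0 + (13.5)(5) = 67.5 m/s
Δx = v₀t + ½at² = 0·5 + 0.5·13.5·5² = 169 m

Phase 2 (coasting upward): v₀ = 67.5 m/s, a = -10 m/s².
v = v₀ + at → t = (0 − 67.5) / -10 = 6.75 s
v² = v₀² + 2aΔx → Δx = (0² − 67.5²)/(2·-10) = 228 m
Maximum height = 169 + 228 = 397 m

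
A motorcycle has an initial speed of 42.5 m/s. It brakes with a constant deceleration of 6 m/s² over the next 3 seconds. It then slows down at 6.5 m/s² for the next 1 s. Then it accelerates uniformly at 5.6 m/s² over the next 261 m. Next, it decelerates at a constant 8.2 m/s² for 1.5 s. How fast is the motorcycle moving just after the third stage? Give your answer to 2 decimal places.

56.98 m/s

Phase 1 (decelerating): v₀ = 42.5 m/s, a = -6 m/s².
v = v₀ + at = 42.5 + (-6)(3) = 24.5 m/s
Δx = v₀t + ½at² = 42.5·3 + 0.5·-6·3² = 100 m

Phase 2 (decelerating): v₀ = 24.5 m/s, a = -6.5 m/s².
v = v₀ + at = 24.5 + (-6.5)(1) = 18.0 m/s
Δx = v₀t + ½at² = 24.5·1 + 0.5·-6.5·1² = 21.2 m

Phase 3 (accelerating): v₀ = 18.0 m/s, a = 5.6 m/s².
v² = v₀² + 2aΔx = 18.0² + 2·5.6·261 = 3250 → v = 57.0 m/s
t = (v − v₀)/a = (57.0 − 18.0)/5.6 = 6.96 s
Speed at end of phase 3 = 57.0 m/s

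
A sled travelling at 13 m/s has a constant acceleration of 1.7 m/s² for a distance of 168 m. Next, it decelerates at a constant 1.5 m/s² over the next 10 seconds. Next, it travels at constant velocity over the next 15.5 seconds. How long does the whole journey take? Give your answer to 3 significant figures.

Phase 1 (accelerating): v₀ = 13.0 m/s, a = 1.7 m/s².
v² = v₀² + 2aΔx = 13.0² + 2·1.7·168 = 740 → v = 27.2 m/s
t = (v − v₀)/a = (27.2 − 13.0)/1.7 = 8.36 s

Phase 2 (decelerating): v₀ = 27.2 m/s, a = -1.5 m/s².
v = v₀ + at = 27.2 + (-1.5)(10) = 12.2 m/s
Δx = v₀t + ½at² = 27.2·10 + 0.5·-1.5·10² = 197 m

Phase 3 (constant speed): v₀ = 12.2 m/s, a = 0 m/s².
v = v₀ + at = 12.2 + (0)(15.5) = 12.2 m/s
Δx = v₀t + ½at² = 12.2·15.5 + 0.5·0·15.5² = 189 m
Total time = 8.36 + 10.0 + 15.5 = 33.9 s

33.9 s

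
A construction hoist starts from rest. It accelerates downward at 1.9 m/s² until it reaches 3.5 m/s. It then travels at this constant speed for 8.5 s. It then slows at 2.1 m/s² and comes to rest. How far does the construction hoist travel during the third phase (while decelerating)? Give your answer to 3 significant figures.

2.92 m

Phase 1 (accelerating): v₀ = 0 m/s, a = 1.9 m/s².
v = v₀ + at → t = (3.5 − 0) / 1.9 = 1.84 s
v² = v₀² + 2aΔx → Δx = (3.5² − 0²)/(2·1.9) = 3.22 m

Phase 2 (constant speed): v₀ = 3.50 m/s, a = 0 m/s².
v = v₀ + at = 3.50 + (0)(8.5) = 3.50 m/s
Δx = v₀t + ½at² = 3.50·8.5 + 0.5·0·8.5² = 29.8 m

Phase 3 (decelerating): v₀ = 3.50 m/s, a = -2.1 m/s².
v = v₀ + at → t = (0 − 3.50) / -2.1 = 1.67 s
v² = v₀² + 2aΔx → Δx = (0² − 3.50²)/(2·-2.1) = 2.92 m
Distance in phase 3 = 2.92 m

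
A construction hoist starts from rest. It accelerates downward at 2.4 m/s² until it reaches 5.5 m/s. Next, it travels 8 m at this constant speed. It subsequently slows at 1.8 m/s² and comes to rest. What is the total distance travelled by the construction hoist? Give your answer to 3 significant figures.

22.7 m

Phase 1 (accelerating): v₀ = 0 m/s, a = 2.4 m/s².
v = v₀ + at → t = (5.5 − 0) / 2.4 = 2.29 s
v² = v₀² + 2aΔx → Δx = (5.5² − 0²)/(2·2.4) = 6.30 m

Phase 2 (constant speed): v₀ = 5.50 m/s, a = 0 m/s².
Constant speed: t = d/v = 8/5.50 = 1.45 s

Phase 3 (decelerating): v₀ = 5.50 m/s, a = -1.8 m/s².
v = v₀ + at → t = (0 − 5.50) / -1.8 = 3.06 s
v² = v₀² + 2aΔx → Δx = (0² − 5.50²)/(2·-1.8) = 8.40 m
Total distance = 6.30 + 8.00 + 8.40 = 22.7 m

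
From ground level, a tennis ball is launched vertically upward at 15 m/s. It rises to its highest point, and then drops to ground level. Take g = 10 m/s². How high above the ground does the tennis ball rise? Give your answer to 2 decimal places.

Phase 1 (rising): v₀ = 15.0 m/s, a = -10 m/s².
v = v₀ + at → t = (0 − 15.0) / -10 = 1.50 s
v² = v₀² + 2aΔx → Δx = (0² − 15.0²)/(2·-10) = 11.2 m
Maximum height = 11.2 m

11.25 m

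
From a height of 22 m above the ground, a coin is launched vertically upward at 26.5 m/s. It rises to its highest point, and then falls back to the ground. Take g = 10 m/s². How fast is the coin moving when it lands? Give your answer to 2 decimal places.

Phase 1 (rising): v₀ = 26.5 m/s, a = -10 m/s².
v = v₀ + at → t = (0 − 26.5) / -10 = 2.65 s
v² = v₀² + 2aΔx → Δx = (0² − 26.5²)/(2·-10) = 35.1 m

Phase 2 (falling): v₀ = 0 m/s, a = -10 m/s².
Falls 57.1 m from rest: t = √(2·57.1/10) = 3.38 s; v = g·t = 33.8 m/s.
Final speed = 33.8 m/s

33.80 m/s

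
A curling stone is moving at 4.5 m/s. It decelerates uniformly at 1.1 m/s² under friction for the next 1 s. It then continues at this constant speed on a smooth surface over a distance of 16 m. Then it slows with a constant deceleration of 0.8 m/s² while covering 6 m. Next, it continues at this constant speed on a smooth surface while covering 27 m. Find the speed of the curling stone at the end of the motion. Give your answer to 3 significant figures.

Phase 1 (decelerating): v₀ = 4.50 m/s, a = -1.1 m/s².
v = v₀ + at = 4.50 + (-1.1)(1) = 3.40 m/s
Δx = v₀t + ½at² = 4.50·1 + 0.5·-1.1·1² = 3.95 m

Phase 2 (constant speed): v₀ = 3.40 m/s, a = 0 m/s².
Constant speed: t = d/v = 16/3.40 = 4.71 s

Phase 3 (decelerating): v₀ = 3.40 m/s, a = -0.8 m/s².
v² = v₀² + 2aΔx = 3.40² + 2·-0.8·6 = 1.96 → v = 1.40 m/s
t = (v − v₀)/a = (1.40 − 3.40)/-0.8 = 2.50 s

Phase 4 (constant speed): v₀ = 1.40 m/s, a = 0 m/s².
Constant speed: t = d/v = 27/1.40 = 19.3 s
Final speed = 1.40 m/s

1.40 m/s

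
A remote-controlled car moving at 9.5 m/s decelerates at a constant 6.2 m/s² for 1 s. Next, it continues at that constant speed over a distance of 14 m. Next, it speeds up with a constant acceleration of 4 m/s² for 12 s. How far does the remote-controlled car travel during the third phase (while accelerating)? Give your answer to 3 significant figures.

328 m

Phase 1 (decelerating): v₀ = 9.50 m/s, a = -6.2 m/s².
v = v₀ + at = 9.50 + (-6.2)(1) = 3.30 m/s
Δx = v₀t + ½at² = 9.50·1 + 0.5·-6.2·1² = 6.40 m

Phase 2 (constant speed): v₀ = 3.30 m/s, a = 0 m/s².
Constant speed: t = d/v = 14/3.30 = 4.24 s

Phase 3 (accelerating): v₀ = 3.30 m/s, a = 4 m/s².
v = v₀ + at = 3.30 + (4)(12) = 51.3 m/s
Δx = v₀t + ½at² = 3.30·12 + 0.5·4·12² = 328 m
Distance in phase 3 = 328 m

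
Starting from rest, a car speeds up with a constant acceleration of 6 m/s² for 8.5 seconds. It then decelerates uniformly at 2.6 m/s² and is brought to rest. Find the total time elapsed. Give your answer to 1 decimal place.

Phase 1 (accelerating): v₀ = 0 m/s, a = 6 m/s².
v = v₀ + at = 0 + (6)(8.5) = 51.0 m/s
Δx = v₀t + ½at² = 0·8.5 + 0.5·6·8.5² = 217 m

Phase 2 (decelerating): v₀ = 51.0 m/s, a = -2.6 m/s².
v = v₀ + at → t = (0 − 51.0) / -2.6 = 19.6 s
v² = v₀² + 2aΔx → Δx = (0² − 51.0²)/(2·-2.6) = 500 m
Total time = 8.50 + 19.6 = 28.1 s

28.1 s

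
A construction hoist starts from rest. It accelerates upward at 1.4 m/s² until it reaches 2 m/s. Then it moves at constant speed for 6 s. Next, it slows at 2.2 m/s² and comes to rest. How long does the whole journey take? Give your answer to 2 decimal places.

Phase 1 (accelerating): v₀ = 0 m/s, a = 1.4 m/s².
v = v₀ + at → t = (2 − 0) / 1.4 = 1.43 s
v² = v₀² + 2aΔx → Δx = (2² − 0²)/(2·1.4) = 1.43 m

Phase 2 (constant speed): v₀ = 2.00 m/s, a = 0 m/s².
v = v₀ + at = 2.00 + (0)(6) = 2.00 m/s
Δx = v₀t + ½at² = 2.00·6 + 0.5·0·6² = 12.0 m

Phase 3 (decelerating): v₀ = 2.00 m/s, a = -2.2 m/s².
v = v₀ + at → t = (0 − 2.00) / -2.2 = 0.909 s
v² = v₀² + 2aΔx → Δx = (0² − 2.00²)/(2·-2.2) = 0.909 m
Total time = 1.43 + 6.00 + 0.909 = 8.34 s

8.34 s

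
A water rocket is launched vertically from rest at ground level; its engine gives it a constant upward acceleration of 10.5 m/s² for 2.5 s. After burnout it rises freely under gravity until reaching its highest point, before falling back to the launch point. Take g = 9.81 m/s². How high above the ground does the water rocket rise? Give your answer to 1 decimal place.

67.9 m

Phase 1 (powered ascent): v₀ = 0 m/s, a = 10.5 m/s².
v = v₀ + at = 0 + (10.5)(2.5) = 26.2 m/s
Δx = v₀t + ½at² = 0·2.5 + 0.5·10.5·2.5² = 32.8 m

Phase 2 (coasting upward): v₀ = 26.2 m/s, a = -9.81 m/s².
v = v₀ + at → t = (0 − 26.2) / -9.81 = 2.68 s
v² = v₀² + 2aΔx → Δx = (0² − 26.2²)/(2·-9.81) = 35.1 m
Maximum height = 32.8 + 35.1 = 67.9 m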